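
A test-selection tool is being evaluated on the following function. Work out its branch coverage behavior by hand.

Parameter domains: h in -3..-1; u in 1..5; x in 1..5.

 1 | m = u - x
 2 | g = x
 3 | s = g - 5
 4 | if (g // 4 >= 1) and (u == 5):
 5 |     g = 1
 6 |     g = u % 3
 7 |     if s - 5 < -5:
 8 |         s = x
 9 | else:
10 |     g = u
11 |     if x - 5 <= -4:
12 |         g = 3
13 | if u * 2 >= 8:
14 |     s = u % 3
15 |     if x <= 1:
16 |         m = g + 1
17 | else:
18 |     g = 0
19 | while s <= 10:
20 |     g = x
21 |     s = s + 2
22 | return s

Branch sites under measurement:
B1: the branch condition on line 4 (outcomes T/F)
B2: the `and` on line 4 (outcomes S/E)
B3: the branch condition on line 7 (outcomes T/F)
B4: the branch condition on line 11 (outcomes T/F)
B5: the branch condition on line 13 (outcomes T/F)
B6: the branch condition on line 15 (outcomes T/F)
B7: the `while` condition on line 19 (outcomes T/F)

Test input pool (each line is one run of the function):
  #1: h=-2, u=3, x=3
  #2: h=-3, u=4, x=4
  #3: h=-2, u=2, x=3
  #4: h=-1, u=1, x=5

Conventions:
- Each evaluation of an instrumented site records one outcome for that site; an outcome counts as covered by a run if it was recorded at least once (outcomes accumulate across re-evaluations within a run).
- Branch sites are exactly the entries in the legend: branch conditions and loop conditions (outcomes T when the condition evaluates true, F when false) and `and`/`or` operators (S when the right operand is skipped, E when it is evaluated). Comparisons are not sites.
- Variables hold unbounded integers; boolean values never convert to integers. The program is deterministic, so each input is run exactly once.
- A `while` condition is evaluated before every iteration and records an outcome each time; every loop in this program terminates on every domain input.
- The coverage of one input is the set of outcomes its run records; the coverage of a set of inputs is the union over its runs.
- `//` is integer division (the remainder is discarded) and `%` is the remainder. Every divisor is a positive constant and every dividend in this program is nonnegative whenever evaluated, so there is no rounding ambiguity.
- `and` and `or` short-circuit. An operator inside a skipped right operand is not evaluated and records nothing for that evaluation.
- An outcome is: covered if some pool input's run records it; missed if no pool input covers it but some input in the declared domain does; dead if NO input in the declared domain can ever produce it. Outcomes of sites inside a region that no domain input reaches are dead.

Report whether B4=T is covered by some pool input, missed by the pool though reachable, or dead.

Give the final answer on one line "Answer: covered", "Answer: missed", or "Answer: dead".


no pool input records B4=T
but domain input (h=-3, u=1, x=1) does record it -> reachable, so missed
Answer: missed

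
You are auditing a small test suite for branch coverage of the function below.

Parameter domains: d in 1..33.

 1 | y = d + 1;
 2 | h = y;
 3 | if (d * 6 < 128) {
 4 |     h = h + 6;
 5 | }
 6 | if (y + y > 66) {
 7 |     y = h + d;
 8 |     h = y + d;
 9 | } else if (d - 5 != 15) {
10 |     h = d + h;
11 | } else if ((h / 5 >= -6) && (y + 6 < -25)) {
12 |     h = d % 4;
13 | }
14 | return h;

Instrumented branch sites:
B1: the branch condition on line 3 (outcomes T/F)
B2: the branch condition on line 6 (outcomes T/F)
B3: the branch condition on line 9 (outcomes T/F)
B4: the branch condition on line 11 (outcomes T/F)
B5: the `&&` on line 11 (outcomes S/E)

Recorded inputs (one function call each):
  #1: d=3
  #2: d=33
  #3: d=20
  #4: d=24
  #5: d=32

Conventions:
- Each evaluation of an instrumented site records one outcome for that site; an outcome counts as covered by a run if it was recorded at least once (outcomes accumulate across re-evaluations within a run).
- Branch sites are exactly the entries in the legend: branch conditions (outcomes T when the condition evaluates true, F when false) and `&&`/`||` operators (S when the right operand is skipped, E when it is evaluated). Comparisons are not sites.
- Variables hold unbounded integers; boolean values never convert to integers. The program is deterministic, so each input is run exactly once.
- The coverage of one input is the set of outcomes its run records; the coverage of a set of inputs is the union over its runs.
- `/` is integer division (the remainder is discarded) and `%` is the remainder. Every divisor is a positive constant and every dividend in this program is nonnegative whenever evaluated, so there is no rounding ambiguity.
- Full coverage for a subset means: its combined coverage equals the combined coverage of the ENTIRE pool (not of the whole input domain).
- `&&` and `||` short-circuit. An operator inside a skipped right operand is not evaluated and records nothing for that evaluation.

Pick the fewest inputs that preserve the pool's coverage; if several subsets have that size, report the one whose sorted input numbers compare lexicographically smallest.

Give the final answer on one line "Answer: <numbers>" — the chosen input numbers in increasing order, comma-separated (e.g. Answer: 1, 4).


input #1 (d=3): events B1->T, B2->F, B3->T; covers B1=T, B2=F, B3=T
input #2 (d=33): events B1->F, B2->T; covers B1=F, B2=T
input #3 (d=20): events B1->T, B2->F, B3->F, B5->E, B4->F; covers B1=T, B2=F, B3=F, B4=F, B5=E
input #4 (d=24): events B1->F, B2->F, B3->T; covers B1=F, B2=F, B3=T
input #5 (d=32): events B1->F, B2->F, B3->T; covers B1=F, B2=F, B3=T
the full pool covers 8 outcomes: B1=T, B1=F, B2=T, B2=F, B3=T, B3=F, B4=F, B5=E
no size-1 subset reaches all 8 outcomes (best union: 5/8)
no size-2 subset reaches all 8 outcomes (best union: 7/8)
at size 3, {1, 2, 3} reaches all 8 outcomes; every lexicographically earlier size-3 subset fails
Answer: 1, 2, 3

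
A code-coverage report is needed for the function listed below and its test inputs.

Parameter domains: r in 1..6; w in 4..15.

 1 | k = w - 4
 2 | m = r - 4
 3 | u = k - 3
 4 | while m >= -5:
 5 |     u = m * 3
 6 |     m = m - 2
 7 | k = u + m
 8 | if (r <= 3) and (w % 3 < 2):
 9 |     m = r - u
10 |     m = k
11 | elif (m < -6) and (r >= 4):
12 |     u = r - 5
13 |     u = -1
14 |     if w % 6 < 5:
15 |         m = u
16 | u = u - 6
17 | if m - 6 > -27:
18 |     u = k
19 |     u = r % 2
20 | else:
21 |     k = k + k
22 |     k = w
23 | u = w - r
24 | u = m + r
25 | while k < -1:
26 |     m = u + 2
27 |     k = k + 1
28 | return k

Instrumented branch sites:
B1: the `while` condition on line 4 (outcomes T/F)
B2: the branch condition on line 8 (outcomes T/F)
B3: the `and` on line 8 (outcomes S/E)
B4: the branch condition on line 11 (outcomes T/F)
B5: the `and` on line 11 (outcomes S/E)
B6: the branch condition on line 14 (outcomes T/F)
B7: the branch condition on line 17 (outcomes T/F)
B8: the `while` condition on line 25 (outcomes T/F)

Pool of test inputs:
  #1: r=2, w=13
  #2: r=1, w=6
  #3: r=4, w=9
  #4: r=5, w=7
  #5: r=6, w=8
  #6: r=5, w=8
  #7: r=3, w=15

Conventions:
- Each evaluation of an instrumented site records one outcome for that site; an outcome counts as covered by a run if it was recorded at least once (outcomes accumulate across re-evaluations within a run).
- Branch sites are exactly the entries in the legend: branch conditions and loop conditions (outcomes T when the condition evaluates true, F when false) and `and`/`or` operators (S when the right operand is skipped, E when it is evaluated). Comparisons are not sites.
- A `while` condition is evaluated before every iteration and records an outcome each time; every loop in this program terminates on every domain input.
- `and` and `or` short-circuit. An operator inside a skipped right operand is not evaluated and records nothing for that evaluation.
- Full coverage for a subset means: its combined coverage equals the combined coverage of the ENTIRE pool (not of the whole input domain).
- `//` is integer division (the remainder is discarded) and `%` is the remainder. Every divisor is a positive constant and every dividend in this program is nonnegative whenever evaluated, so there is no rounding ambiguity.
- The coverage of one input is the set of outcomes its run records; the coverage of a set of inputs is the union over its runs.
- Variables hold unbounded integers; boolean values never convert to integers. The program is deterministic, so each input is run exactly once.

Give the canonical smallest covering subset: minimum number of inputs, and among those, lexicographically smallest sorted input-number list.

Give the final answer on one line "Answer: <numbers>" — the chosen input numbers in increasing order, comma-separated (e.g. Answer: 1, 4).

test 1 (r=2, w=13) fires B1->T, B1->T, B1->F, B3->E, B2->T, B7->T, B8->T, B8->T, B8->T, B8->T, B8->T, B8->T, B8->T, B8->T, ...; hits B1=T, B1=F, B2=T, B3=E, B7=T, B8=T, B8=F
test 2 (r=1, w=6) fires B1->T, B1->T, B1->F, B3->E, B2->T, B7->F, B8->F; hits B1=T, B1=F, B2=T, B3=E, B7=F, B8=F
test 3 (r=4, w=9) fires B1->T, B1->T, B1->T, B1->F, B3->S, B2->F, B5->S, B4->F, B7->T, B8->T, B8->T, B8->T, B8->T, B8->T, ...; hits B1=T, B1=F, B2=F, B3=S, B4=F, B5=S, B7=T, B8=T, B8=F
test 4 (r=5, w=7) fires B1->T, B1->T, B1->T, B1->T, B1->F, B3->S, B2->F, B5->E, B4->T, B6->T, B7->T, B8->T, B8->T, B8->T, ...; hits B1=T, B1=F, B2=F, B3=S, B4=T, B5=E, B6=T, B7=T, B8=T, B8=F
test 5 (r=6, w=8) fires B1->T, B1->T, B1->T, B1->T, B1->F, B3->S, B2->F, B5->S, B4->F, B7->T, B8->T, B8->T, B8->T, B8->T, ...; hits B1=T, B1=F, B2=F, B3=S, B4=F, B5=S, B7=T, B8=T, B8=F
test 6 (r=5, w=8) fires B1->T, B1->T, B1->T, B1->T, B1->F, B3->S, B2->F, B5->E, B4->T, B6->T, B7->T, B8->T, B8->T, B8->T, ...; hits B1=T, B1=F, B2=F, B3=S, B4=T, B5=E, B6=T, B7=T, B8=T, B8=F
test 7 (r=3, w=15) fires B1->T, B1->T, B1->T, B1->F, B3->E, B2->T, B7->F, B8->F; hits B1=T, B1=F, B2=T, B3=E, B7=F, B8=F
pool-wide coverage (15 outcomes): B1=T, B1=F, B2=T, B2=F, B3=S, B3=E, B4=T, B4=F, B5=S, B5=E, B6=T, B7=T, B7=F, B8=T, B8=F
every size-1 subset falls short of the 15 outcomes (best: 10/15)
every size-2 subset falls short of the 15 outcomes (best: 13/15)
size 3: inputs {2, 3, 4} cover all 15 outcomes, and no lexicographically smaller subset of this size does

Answer: 2, 3, 4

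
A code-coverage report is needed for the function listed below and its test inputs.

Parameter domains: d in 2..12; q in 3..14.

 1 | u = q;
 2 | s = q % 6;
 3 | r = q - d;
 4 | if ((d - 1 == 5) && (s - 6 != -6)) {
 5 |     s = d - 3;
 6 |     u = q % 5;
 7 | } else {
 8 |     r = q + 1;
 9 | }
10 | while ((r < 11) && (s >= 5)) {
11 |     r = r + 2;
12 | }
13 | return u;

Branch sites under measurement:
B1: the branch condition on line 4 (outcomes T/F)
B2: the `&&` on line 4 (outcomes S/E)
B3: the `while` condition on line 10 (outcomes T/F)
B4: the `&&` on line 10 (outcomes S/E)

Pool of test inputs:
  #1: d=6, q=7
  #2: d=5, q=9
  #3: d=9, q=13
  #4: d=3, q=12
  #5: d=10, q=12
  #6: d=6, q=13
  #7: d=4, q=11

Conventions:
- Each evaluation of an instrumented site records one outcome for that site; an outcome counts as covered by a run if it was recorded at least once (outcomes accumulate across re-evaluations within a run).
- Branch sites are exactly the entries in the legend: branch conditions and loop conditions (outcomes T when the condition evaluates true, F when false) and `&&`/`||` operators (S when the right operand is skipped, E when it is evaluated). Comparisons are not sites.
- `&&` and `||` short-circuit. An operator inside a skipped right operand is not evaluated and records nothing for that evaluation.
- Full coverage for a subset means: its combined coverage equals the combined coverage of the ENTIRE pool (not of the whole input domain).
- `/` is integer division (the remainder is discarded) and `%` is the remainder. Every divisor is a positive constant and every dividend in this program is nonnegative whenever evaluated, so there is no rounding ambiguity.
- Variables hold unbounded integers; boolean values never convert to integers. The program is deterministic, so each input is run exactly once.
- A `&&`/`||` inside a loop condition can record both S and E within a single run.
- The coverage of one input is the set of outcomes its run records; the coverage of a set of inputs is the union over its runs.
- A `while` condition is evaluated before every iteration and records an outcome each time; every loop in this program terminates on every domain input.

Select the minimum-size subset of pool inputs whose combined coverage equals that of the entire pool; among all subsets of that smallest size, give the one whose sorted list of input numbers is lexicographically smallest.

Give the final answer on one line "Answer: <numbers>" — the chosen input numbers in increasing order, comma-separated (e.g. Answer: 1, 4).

input #1 (d=6, q=7): events B2->E, B1->T, B4->E, B3->F; covers B1=T, B2=E, B3=F, B4=E
input #2 (d=5, q=9): events B2->S, B1->F, B4->E, B3->F; covers B1=F, B2=S, B3=F, B4=E
input #3 (d=9, q=13): events B2->S, B1->F, B4->S, B3->F; covers B1=F, B2=S, B3=F, B4=S
input #4 (d=3, q=12): events B2->S, B1->F, B4->S, B3->F; covers B1=F, B2=S, B3=F, B4=S
input #5 (d=10, q=12): events B2->S, B1->F, B4->S, B3->F; covers B1=F, B2=S, B3=F, B4=S
input #6 (d=6, q=13): events B2->E, B1->T, B4->E, B3->F; covers B1=T, B2=E, B3=F, B4=E
input #7 (d=4, q=11): events B2->S, B1->F, B4->S, B3->F; covers B1=F, B2=S, B3=F, B4=S
the full pool covers 7 outcomes: B1=T, B1=F, B2=S, B2=E, B3=F, B4=S, B4=E
checked all size-1 subsets: none covers 7 outcomes (max 4/7)
the canonical winner is {1, 3}: size 2, full 7-outcome coverage, earliest index list among size-2 covers

Answer: 1, 3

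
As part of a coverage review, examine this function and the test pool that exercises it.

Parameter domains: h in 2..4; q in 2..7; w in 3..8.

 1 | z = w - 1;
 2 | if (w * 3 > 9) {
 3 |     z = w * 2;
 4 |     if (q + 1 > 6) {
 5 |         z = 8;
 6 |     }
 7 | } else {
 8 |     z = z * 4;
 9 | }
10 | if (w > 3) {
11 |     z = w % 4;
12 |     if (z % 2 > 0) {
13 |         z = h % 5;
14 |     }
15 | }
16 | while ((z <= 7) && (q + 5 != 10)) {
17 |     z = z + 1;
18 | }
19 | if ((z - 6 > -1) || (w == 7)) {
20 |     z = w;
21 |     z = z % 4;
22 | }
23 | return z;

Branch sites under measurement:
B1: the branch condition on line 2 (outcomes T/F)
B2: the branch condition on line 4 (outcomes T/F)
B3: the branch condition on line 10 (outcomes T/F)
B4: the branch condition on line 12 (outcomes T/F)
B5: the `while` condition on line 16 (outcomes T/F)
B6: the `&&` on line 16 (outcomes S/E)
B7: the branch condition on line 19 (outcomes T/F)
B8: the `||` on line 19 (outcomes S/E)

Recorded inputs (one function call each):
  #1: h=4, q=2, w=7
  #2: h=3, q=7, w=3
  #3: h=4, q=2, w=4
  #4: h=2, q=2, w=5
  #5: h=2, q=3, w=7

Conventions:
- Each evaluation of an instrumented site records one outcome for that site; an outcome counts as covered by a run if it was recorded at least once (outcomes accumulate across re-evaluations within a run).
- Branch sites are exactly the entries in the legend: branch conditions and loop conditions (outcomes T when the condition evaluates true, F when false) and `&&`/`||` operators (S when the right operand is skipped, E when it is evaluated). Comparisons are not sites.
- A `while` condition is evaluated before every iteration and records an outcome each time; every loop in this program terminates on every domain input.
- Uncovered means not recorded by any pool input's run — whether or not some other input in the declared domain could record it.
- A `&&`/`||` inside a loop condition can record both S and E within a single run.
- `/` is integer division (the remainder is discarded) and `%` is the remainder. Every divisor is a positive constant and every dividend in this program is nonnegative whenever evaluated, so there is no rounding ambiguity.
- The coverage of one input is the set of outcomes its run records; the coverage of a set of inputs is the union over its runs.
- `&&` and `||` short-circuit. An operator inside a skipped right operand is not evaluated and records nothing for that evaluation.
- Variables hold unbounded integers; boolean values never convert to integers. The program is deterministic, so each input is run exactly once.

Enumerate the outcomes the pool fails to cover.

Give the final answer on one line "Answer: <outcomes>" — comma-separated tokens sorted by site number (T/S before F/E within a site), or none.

#1 (h=4, q=2, w=7) -> B1->T, B2->F, B3->T, B4->T, B6->E, B5->T, B6->E, B5->T, B6->E, B5->T, B6->E, B5->T, B6->S, B5->F, ...; covered: B1=T, B2=F, B3=T, B4=T, B5=T, B5=F, B6=S, B6=E, B7=T, B8=S
#2 (h=3, q=7, w=3) -> B1->F, B3->F, B6->S, B5->F, B8->S, B7->T; covered: B1=F, B3=F, B5=F, B6=S, B7=T, B8=S
#3 (h=4, q=2, w=4) -> B1->T, B2->F, B3->T, B4->F, B6->E, B5->T, B6->E, B5->T, B6->E, B5->T, B6->E, B5->T, B6->E, B5->T, ...; covered: B1=T, B2=F, B3=T, B4=F, B5=T, B5=F, B6=S, B6=E, B7=T, B8=S
#4 (h=2, q=2, w=5) -> B1->T, B2->F, B3->T, B4->T, B6->E, B5->T, B6->E, B5->T, B6->E, B5->T, B6->E, B5->T, B6->E, B5->T, ...; covered: B1=T, B2=F, B3=T, B4=T, B5=T, B5=F, B6=S, B6=E, B7=T, B8=S
#5 (h=2, q=3, w=7) -> B1->T, B2->F, B3->T, B4->T, B6->E, B5->T, B6->E, B5->T, B6->E, B5->T, B6->E, B5->T, B6->E, B5->T, ...; covered: B1=T, B2=F, B3=T, B4=T, B5=T, B5=F, B6=S, B6=E, B7=T, B8=S
union over the pool: B1=T, B1=F, B2=F, B3=T, B3=F, B4=T, B4=F, B5=T, B5=F, B6=S, B6=E, B7=T, B8=S
uncovered (3 of 16): B2=T, B7=F, B8=E

Answer: B2=T, B7=F, B8=E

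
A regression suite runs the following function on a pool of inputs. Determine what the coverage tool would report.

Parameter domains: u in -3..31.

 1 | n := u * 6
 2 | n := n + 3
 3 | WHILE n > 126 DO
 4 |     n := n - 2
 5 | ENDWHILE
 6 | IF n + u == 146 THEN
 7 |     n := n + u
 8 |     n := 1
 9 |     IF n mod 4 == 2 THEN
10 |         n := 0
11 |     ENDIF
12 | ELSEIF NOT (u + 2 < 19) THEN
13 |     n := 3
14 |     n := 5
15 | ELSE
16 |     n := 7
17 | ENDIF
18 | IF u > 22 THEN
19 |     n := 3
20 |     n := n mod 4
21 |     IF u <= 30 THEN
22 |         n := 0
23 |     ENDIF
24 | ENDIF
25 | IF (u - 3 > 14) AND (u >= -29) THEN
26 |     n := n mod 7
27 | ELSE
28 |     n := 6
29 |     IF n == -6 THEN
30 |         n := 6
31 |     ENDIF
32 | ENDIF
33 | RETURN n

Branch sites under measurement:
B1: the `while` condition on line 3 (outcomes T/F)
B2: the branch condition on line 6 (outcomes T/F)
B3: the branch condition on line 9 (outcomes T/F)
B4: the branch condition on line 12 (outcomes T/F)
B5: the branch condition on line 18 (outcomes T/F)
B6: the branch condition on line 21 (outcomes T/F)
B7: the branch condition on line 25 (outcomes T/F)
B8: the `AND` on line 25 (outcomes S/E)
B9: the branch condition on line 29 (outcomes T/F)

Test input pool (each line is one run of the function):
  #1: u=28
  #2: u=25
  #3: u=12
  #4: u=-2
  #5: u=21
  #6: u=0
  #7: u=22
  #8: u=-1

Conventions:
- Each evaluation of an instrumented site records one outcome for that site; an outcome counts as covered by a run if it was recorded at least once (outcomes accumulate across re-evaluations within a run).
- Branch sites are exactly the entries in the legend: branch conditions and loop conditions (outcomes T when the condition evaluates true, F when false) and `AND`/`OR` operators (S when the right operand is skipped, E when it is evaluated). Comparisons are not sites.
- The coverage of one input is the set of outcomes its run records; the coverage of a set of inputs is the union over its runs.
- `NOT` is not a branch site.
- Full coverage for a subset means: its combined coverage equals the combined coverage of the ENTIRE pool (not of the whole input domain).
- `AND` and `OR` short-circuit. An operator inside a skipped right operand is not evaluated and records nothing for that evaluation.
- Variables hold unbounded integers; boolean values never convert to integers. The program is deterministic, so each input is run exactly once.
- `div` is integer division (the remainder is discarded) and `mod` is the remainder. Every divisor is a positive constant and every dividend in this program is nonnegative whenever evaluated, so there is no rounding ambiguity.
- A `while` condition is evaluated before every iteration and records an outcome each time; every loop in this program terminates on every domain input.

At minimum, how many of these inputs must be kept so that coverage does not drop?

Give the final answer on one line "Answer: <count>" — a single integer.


run #1 (u=28) runs B1->T, B1->T, B1->T, B1->T, B1->T, B1->T, B1->T, B1->T, B1->T, B1->T, B1->T, B1->T, B1->T, B1->T, ...; records B1=T, B1=F, B2=F, B4=T, B5=T, B6=T, B7=T, B8=E
run #2 (u=25) runs B1->T, B1->T, B1->T, B1->T, B1->T, B1->T, B1->T, B1->T, B1->T, B1->T, B1->T, B1->T, B1->T, B1->T, ...; records B1=T, B1=F, B2=F, B4=T, B5=T, B6=T, B7=T, B8=E
run #3 (u=12) runs B1->F, B2->F, B4->F, B5->F, B8->S, B7->F, B9->F; records B1=F, B2=F, B4=F, B5=F, B7=F, B8=S, B9=F
run #4 (u=-2) runs B1->F, B2->F, B4->F, B5->F, B8->S, B7->F, B9->F; records B1=F, B2=F, B4=F, B5=F, B7=F, B8=S, B9=F
run #5 (u=21) runs B1->T, B1->T, B1->F, B2->T, B3->F, B5->F, B8->E, B7->T; records B1=T, B1=F, B2=T, B3=F, B5=F, B7=T, B8=E
run #6 (u=0) runs B1->F, B2->F, B4->F, B5->F, B8->S, B7->F, B9->F; records B1=F, B2=F, B4=F, B5=F, B7=F, B8=S, B9=F
run #7 (u=22) runs B1->T, B1->T, B1->T, B1->T, B1->T, B1->F, B2->F, B4->T, B5->F, B8->E, B7->T; records B1=T, B1=F, B2=F, B4=T, B5=F, B7=T, B8=E
run #8 (u=-1) runs B1->F, B2->F, B4->F, B5->F, B8->S, B7->F, B9->F; records B1=F, B2=F, B4=F, B5=F, B7=F, B8=S, B9=F
the full pool covers 15 outcomes: B1=T, B1=F, B2=T, B2=F, B3=F, B4=T, B4=F, B5=T, B5=F, B6=T, B7=T, B7=F, B8=S, B8=E, B9=F
every size-1 subset falls short of the 15 outcomes (best: 8/15)
every size-2 subset falls short of the 15 outcomes (best: 13/15)
at size 3, {1, 3, 5} reaches all 15 outcomes; every lexicographically earlier size-3 subset fails
Answer: 3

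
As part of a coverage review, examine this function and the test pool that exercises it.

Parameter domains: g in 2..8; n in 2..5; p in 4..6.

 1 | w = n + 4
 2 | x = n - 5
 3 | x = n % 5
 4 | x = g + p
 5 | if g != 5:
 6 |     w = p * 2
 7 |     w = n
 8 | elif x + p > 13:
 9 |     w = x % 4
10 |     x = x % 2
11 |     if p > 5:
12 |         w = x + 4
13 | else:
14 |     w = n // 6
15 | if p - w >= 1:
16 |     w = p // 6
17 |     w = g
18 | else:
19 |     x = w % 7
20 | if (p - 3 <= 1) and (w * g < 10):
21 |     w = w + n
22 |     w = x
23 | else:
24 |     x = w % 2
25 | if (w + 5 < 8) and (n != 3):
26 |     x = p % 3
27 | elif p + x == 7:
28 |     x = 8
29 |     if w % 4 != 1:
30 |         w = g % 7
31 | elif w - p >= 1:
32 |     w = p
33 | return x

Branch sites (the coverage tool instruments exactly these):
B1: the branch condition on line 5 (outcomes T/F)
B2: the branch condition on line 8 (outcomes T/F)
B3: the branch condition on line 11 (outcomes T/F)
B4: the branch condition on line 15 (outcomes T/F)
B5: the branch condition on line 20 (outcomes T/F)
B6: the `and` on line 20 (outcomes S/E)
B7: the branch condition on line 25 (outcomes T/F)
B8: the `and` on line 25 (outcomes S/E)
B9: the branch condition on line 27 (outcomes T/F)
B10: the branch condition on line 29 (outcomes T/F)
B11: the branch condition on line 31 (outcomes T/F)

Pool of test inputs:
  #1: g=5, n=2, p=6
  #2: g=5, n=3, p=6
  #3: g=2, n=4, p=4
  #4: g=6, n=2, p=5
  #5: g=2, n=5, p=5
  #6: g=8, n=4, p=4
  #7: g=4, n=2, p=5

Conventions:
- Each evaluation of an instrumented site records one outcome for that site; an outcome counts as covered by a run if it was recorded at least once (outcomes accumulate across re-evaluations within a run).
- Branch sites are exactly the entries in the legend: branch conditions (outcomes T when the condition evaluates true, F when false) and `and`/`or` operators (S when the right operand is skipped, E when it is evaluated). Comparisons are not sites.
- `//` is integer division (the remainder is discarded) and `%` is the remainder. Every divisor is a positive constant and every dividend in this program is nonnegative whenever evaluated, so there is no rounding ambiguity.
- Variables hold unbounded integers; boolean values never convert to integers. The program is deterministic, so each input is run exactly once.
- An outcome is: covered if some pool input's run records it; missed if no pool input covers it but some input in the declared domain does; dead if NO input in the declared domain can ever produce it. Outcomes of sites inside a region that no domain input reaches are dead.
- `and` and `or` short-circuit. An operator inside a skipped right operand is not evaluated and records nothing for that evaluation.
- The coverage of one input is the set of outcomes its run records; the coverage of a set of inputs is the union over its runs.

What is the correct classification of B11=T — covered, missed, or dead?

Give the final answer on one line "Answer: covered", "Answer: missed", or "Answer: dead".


B11=T is recorded by pool input(s) 4 -> covered
Answer: covered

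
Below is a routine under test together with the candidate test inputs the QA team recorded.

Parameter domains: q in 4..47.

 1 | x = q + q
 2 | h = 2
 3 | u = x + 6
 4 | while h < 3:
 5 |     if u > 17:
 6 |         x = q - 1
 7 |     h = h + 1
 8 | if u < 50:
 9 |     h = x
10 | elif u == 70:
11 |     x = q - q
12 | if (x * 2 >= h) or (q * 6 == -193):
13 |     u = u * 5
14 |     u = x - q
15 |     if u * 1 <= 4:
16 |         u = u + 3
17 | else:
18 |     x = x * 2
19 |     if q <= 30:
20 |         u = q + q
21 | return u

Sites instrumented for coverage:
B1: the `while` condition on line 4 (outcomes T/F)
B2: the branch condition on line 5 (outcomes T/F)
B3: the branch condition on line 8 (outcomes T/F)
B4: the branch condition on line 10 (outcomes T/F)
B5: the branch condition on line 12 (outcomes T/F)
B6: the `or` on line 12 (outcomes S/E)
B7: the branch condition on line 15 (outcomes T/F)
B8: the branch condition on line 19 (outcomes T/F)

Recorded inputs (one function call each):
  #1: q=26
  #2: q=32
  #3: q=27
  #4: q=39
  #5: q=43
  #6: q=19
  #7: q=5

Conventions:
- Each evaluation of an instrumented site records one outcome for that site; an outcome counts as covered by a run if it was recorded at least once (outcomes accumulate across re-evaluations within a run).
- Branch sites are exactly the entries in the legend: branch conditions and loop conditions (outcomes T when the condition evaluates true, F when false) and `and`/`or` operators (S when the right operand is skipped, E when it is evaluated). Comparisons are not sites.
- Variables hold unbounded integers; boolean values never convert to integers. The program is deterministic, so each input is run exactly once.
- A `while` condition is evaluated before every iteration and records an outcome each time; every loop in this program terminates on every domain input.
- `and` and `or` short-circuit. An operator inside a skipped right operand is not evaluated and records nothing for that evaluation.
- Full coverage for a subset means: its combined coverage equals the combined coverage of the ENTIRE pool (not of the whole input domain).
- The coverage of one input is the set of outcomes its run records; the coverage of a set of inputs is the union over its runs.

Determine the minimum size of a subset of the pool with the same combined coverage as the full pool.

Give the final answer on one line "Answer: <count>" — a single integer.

#1 (q=26) -> covered: B1=T, B1=F, B2=T, B3=F, B4=F, B5=T, B6=S, B7=T
#2 (q=32) -> covered: B1=T, B1=F, B2=T, B3=F, B4=T, B5=F, B6=E, B8=F
#3 (q=27) -> covered: B1=T, B1=F, B2=T, B3=F, B4=F, B5=T, B6=S, B7=T
#4 (q=39) -> covered: B1=T, B1=F, B2=T, B3=F, B4=F, B5=T, B6=S, B7=T
#5 (q=43) -> covered: B1=T, B1=F, B2=T, B3=F, B4=F, B5=T, B6=S, B7=T
#6 (q=19) -> covered: B1=T, B1=F, B2=T, B3=T, B5=T, B6=S, B7=T
#7 (q=5) -> covered: B1=T, B1=F, B2=F, B3=T, B5=T, B6=S, B7=F
union over all inputs: B1=T, B1=F, B2=T, B2=F, B3=T, B3=F, B4=T, B4=F, B5=T, B5=F, B6=S, B6=E, B7=T, B7=F, B8=F (15 outcomes)
size 1 is not enough: best union over all size-1 subsets is 8/15
size 2 is not enough: best union over all size-2 subsets is 13/15
inputs {1, 2, 7} (size 3) cover everything; no size-3 subset with a lexicographically smaller index list covers all 15

Answer: 3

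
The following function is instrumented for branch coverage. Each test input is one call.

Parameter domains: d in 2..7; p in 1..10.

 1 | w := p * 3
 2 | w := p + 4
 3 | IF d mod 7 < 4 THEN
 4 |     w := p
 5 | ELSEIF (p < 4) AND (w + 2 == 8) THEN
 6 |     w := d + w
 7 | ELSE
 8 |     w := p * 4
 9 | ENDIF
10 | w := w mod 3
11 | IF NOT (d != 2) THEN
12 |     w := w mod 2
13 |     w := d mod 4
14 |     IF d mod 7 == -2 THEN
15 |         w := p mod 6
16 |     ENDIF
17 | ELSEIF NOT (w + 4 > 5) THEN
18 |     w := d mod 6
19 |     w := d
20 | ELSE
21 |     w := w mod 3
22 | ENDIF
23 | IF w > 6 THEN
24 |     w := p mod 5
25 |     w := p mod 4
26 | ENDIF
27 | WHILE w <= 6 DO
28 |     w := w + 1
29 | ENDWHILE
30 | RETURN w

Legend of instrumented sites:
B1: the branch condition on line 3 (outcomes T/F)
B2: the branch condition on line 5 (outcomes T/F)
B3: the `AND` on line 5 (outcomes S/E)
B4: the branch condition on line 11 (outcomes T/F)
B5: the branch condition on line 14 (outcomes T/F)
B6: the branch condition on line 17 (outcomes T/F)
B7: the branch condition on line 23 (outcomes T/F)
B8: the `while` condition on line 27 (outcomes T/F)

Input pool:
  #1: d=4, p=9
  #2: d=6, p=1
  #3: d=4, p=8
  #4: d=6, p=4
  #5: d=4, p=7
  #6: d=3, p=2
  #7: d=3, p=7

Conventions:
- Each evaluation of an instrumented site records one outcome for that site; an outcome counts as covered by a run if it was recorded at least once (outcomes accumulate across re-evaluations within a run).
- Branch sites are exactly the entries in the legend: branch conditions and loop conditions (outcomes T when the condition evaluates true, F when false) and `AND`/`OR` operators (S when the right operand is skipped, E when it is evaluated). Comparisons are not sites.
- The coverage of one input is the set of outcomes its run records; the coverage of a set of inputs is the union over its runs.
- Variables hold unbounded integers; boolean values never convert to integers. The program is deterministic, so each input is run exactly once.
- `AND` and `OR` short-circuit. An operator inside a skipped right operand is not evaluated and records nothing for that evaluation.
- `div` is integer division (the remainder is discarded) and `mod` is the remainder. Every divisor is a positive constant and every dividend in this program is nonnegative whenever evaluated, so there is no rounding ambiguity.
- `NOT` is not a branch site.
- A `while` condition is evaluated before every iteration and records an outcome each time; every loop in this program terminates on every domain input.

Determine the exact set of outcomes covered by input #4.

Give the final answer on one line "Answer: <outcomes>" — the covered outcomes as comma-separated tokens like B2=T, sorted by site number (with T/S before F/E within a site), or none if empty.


Running input #4 (d=6, p=4), event by event:
  B1->F, B3->S, B2->F, B4->F, B6->T, B7->F, B8->T, B8->F
as a set, this run covers: B1=F, B2=F, B3=S, B4=F, B6=T, B7=F, B8=T, B8=F
Answer: B1=F, B2=F, B3=S, B4=F, B6=T, B7=F, B8=T, B8=F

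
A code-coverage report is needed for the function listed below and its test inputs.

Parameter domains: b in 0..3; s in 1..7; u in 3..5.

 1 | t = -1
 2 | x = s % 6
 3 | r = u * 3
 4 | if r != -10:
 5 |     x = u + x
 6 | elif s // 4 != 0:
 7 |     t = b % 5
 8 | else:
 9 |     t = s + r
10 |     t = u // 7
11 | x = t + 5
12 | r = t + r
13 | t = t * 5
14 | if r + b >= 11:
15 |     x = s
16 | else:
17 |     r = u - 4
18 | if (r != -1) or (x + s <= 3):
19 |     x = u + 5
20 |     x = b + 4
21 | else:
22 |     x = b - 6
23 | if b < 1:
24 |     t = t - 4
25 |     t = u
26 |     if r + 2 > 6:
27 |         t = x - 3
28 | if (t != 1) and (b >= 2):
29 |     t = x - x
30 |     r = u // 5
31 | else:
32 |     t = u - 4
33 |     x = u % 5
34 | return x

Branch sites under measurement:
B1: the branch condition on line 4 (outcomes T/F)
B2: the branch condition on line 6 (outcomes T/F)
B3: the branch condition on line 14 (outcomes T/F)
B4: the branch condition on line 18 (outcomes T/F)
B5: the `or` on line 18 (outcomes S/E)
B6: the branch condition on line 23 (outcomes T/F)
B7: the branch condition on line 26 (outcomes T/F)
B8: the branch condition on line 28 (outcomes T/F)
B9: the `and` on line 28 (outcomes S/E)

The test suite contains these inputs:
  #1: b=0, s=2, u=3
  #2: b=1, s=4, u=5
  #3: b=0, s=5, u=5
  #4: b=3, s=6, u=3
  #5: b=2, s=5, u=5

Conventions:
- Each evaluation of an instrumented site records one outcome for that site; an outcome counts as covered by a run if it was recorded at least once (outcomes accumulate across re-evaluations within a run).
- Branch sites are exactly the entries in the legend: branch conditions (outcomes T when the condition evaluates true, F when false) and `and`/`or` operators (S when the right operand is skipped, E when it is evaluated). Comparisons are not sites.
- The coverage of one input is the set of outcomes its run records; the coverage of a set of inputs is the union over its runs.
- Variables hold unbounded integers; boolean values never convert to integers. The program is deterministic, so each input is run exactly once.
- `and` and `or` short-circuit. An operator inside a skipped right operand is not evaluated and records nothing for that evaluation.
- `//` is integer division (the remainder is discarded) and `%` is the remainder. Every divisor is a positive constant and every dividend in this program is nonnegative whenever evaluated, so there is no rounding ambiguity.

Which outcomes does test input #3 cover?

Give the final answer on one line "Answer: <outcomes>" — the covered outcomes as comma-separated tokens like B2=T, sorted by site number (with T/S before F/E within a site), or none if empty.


Simulating input #3 (b=0, s=5, u=5) step by step:
  B1->T, B3->T, B5->S, B4->T, B6->T, B7->T, B9->S, B8->F
collecting distinct outcomes: B1=T, B3=T, B4=T, B5=S, B6=T, B7=T, B8=F, B9=S
Answer: B1=T, B3=T, B4=T, B5=S, B6=T, B7=T, B8=F, B9=S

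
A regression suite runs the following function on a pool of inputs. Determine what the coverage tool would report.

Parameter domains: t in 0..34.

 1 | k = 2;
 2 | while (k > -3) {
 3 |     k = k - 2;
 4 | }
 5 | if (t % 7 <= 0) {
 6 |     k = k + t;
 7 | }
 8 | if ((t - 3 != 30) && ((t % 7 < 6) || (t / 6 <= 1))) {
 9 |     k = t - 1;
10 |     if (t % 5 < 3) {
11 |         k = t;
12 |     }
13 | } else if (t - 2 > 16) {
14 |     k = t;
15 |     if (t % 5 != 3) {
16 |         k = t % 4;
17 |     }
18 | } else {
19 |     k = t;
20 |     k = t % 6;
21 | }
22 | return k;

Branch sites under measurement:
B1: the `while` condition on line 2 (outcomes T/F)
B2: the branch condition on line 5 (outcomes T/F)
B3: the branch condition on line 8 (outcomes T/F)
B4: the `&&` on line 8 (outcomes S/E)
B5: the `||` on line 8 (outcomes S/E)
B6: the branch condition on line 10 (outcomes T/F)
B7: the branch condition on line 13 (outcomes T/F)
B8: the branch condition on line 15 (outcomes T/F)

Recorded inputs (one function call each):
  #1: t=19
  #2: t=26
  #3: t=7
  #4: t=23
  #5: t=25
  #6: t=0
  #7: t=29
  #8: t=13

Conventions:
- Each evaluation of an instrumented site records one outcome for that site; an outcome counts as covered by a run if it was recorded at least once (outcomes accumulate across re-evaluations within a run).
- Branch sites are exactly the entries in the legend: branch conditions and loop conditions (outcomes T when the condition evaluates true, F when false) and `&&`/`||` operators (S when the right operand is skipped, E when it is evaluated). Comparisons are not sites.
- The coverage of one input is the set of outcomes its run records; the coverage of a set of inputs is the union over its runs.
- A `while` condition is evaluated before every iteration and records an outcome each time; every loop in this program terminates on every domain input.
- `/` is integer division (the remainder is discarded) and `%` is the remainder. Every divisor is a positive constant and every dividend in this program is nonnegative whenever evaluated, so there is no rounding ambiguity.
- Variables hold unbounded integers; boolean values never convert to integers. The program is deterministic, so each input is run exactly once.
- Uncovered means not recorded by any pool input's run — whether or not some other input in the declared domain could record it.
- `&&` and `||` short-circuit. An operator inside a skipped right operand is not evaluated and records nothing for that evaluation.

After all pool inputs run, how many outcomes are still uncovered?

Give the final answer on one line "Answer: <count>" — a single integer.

#1 (t=19) -> B1->T, B1->T, B1->T, B1->F, B2->F, B4->E, B5->S, B3->T, B6->F; covered: B1=T, B1=F, B2=F, B3=T, B4=E, B5=S, B6=F
#2 (t=26) -> B1->T, B1->T, B1->T, B1->F, B2->F, B4->E, B5->S, B3->T, B6->T; covered: B1=T, B1=F, B2=F, B3=T, B4=E, B5=S, B6=T
#3 (t=7) -> B1->T, B1->T, B1->T, B1->F, B2->T, B4->E, B5->S, B3->T, B6->T; covered: B1=T, B1=F, B2=T, B3=T, B4=E, B5=S, B6=T
#4 (t=23) -> B1->T, B1->T, B1->T, B1->F, B2->F, B4->E, B5->S, B3->T, B6->F; covered: B1=T, B1=F, B2=F, B3=T, B4=E, B5=S, B6=F
#5 (t=25) -> B1->T, B1->T, B1->T, B1->F, B2->F, B4->E, B5->S, B3->T, B6->T; covered: B1=T, B1=F, B2=F, B3=T, B4=E, B5=S, B6=T
#6 (t=0) -> B1->T, B1->T, B1->T, B1->F, B2->T, B4->E, B5->S, B3->T, B6->T; covered: B1=T, B1=F, B2=T, B3=T, B4=E, B5=S, B6=T
#7 (t=29) -> B1->T, B1->T, B1->T, B1->F, B2->F, B4->E, B5->S, B3->T, B6->F; covered: B1=T, B1=F, B2=F, B3=T, B4=E, B5=S, B6=F
#8 (t=13) -> B1->T, B1->T, B1->T, B1->F, B2->F, B4->E, B5->E, B3->F, B7->F; covered: B1=T, B1=F, B2=F, B3=F, B4=E, B5=E, B7=F
union over the pool: B1=T, B1=F, B2=T, B2=F, B3=T, B3=F, B4=E, B5=S, B5=E, B6=T, B6=F, B7=F
uncovered (4 of 16): B4=S, B7=T, B8=T, B8=F

Answer: 4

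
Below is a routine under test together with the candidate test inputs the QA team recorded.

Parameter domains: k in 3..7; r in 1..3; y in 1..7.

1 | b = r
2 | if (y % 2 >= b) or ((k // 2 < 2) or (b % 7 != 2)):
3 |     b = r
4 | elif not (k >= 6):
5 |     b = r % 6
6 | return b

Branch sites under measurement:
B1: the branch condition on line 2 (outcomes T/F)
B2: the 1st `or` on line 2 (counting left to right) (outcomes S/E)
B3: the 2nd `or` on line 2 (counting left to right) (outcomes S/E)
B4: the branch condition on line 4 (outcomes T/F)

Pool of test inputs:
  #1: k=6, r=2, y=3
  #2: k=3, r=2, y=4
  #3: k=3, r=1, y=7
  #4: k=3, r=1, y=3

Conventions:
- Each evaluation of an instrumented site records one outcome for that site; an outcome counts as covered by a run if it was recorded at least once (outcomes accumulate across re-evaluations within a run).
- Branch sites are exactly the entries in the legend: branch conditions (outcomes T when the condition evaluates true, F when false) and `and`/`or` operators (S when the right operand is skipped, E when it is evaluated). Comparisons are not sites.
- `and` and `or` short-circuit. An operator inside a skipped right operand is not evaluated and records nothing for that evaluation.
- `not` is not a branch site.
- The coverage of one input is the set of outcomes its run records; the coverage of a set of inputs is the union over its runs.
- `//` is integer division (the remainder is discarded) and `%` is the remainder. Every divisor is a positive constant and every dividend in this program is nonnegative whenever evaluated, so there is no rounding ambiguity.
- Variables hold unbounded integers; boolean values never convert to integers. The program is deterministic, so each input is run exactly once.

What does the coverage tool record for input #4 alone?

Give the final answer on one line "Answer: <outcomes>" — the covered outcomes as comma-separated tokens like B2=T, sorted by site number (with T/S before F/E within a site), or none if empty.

Tracing the run of input #4 (k=3, r=1, y=3):
  B2->S, B1->T
collecting distinct outcomes: B1=T, B2=S

Answer: B1=T, B2=S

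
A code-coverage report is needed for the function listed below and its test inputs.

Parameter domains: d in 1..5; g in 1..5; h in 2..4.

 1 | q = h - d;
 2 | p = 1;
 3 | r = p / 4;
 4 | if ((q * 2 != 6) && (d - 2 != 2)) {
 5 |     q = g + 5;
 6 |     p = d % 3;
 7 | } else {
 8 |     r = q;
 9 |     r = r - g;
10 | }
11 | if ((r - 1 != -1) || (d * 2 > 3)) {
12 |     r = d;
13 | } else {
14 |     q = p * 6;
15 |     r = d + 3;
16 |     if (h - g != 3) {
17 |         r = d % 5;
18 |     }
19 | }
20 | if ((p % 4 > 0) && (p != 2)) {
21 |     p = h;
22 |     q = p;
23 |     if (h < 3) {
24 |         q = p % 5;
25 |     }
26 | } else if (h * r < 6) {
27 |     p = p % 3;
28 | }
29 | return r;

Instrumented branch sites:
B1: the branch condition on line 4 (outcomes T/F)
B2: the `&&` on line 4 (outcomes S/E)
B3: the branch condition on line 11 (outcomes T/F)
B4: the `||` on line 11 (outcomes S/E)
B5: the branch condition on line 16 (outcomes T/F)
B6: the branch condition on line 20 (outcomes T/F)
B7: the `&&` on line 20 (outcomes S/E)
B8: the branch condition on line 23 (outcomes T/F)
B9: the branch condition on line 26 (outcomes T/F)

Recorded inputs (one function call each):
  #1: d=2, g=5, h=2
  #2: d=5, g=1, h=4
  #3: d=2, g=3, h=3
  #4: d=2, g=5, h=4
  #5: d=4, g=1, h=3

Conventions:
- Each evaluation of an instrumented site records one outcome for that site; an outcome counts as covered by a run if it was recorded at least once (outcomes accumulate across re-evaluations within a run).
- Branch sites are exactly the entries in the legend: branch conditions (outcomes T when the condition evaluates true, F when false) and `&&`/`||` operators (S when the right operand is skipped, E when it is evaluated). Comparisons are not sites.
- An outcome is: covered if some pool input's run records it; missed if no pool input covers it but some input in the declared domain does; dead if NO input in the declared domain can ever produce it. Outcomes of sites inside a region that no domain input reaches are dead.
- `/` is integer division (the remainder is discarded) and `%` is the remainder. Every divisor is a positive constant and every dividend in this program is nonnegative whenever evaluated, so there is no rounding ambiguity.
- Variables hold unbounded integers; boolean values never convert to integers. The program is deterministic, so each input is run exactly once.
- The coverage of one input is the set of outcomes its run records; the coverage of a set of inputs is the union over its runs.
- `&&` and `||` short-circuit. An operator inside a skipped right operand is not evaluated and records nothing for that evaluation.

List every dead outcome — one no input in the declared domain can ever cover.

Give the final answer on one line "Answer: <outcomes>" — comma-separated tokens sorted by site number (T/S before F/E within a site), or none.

checking every outcome against all 75 domain inputs:
  B5=F: unreachable across the whole domain -> dead
  reachable outcomes have witnesses, e.g. B1=T (e.g. d=1, g=1, h=2), B1=F (e.g. d=1, g=1, h=4), B2=S (e.g. d=1, g=1, h=4), B2=E (e.g. d=1, g=1, h=2)

Answer: B5=F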